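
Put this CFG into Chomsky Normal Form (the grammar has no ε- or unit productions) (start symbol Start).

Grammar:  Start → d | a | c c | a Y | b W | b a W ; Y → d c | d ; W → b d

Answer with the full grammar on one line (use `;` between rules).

Start → d | a | X1 X1 | X2 Y | X3 W | X3 Y1; Y → X4 X1 | d; W → X3 X4; X1 → c; X2 → a; X3 → b; X4 → d; Y1 → X2 W

Introduce a nonterminal for each terminal appearing in a rule of length ≥ 2: X1 → c, X2 → a, X3 → b, X4 → d.
Binarize each right-hand side of length ≥ 3 by chaining fresh nonterminals (Y1, Y2, …): affected rules were Start → X3 X2 W.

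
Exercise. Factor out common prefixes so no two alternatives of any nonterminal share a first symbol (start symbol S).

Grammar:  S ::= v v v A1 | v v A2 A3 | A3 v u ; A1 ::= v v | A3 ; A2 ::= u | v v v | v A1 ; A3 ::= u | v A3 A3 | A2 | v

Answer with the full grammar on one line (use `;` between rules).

S has alternatives sharing prefix 'v v': factor to S → v v S' with S' → v A1 | A2 A3.
A2 has alternatives sharing prefix 'v': factor to A2 → v A2' with A2' → v v | A1.
A3 has alternatives sharing prefix 'v': factor to A3 → v A3' with A3' → A3 A3 | ε.

S ::= A3 v u | v v S'; A1 ::= v v | A3; A2 ::= u | v A2'; A3 ::= u | A2 | v A3'; S' ::= v A1 | A2 A3; A2' ::= v v | A1; A3' ::= A3 A3 | ε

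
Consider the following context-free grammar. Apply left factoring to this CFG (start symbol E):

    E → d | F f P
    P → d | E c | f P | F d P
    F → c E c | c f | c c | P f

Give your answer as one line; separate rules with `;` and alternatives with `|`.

F has alternatives sharing prefix 'c': factor to F → c F' with F' → E c | f | c.

E → d | F f P; P → d | E c | f P | F d P; F → P f | c F'; F' → E c | f | c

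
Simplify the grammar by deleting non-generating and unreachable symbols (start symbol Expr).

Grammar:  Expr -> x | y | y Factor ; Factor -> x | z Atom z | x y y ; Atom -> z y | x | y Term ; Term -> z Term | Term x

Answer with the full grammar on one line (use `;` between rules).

Expr -> x | y | y Factor; Factor -> x | z Atom z | x y y; Atom -> z y | x

Generating nonterminals: {Atom, Expr, Factor}.
Reachable from Expr after that: {Atom, Expr, Factor}.
Removed useless symbols: {Term} and every production mentioning them.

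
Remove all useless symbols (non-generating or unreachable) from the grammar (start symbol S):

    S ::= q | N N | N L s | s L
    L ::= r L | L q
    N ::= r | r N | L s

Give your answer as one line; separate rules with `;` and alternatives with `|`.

Generating nonterminals: {N, S}.
Reachable from S after that: {N, S}.
Removed useless symbols: {L} and every production mentioning them.

S ::= q | N N; N ::= r | r N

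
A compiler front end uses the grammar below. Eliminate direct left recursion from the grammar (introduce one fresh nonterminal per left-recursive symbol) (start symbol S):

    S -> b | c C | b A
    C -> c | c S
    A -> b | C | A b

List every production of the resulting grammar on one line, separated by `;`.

S -> b | c C | b A; C -> c | c S; A -> b A' | C A'; A' -> b A' | epsilon

Directly left-recursive nonterminal: A.
For A: α = {b}, β = {b, C}. Rewrite as A → β A' and A' → α A' | ε.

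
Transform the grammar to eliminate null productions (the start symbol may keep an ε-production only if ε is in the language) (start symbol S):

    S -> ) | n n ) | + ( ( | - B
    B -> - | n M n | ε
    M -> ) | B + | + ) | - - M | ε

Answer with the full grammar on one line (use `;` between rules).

Nullable nonterminals: {B, M}.
ε ∉ L(G), so no ε-production is kept.
Expand every rule over subsets of its nullable positions: S → - B gives - B | -. B → n M n gives n M n | n n. M → B + gives B + | +. M → - - M gives - - M | - -.

S -> ) | n n ) | + ( ( | - B | -; B -> - | n M n | n n; M -> ) | B + | + | + ) | - - M | - -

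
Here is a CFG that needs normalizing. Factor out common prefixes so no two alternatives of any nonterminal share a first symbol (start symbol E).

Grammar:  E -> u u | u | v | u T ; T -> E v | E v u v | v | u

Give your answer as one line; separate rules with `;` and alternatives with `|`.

E has alternatives sharing prefix 'u': factor to E → u E' with E' → u | ε | T.
T has alternatives sharing prefix 'E v': factor to T → E v T' with T' → ε | u v.

E -> v | u E'; T -> v | u | E v T'; E' -> u | eps | T; T' -> eps | u v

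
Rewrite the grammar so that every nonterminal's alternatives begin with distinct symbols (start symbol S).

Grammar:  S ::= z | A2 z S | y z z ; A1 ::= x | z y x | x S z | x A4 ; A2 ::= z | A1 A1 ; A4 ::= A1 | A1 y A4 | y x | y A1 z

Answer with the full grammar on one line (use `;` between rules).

A1 has alternatives sharing prefix 'x': factor to A1 → x A1' with A1' → ε | S z | A4.
A4 has alternatives sharing prefix 'A1': factor to A4 → A1 A4' with A4' → ε | y A4.
A4 has alternatives sharing prefix 'y': factor to A4 → y A4'' with A4'' → x | A1 z.

S ::= z | A2 z S | y z z; A1 ::= z y x | x A1'; A2 ::= z | A1 A1; A4 ::= A1 A4' | y A4''; A1' ::= ε | S z | A4; A4' ::= ε | y A4; A4'' ::= x | A1 z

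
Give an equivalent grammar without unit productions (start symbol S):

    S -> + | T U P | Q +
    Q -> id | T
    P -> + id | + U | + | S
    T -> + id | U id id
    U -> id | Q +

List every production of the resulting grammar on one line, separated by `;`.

S -> + | T U P | Q +; Q -> id | + id | U id id; P -> + | T U P | Q + | + id | + U; T -> + id | U id id; U -> id | Q +

Unit pairs: P ⇒* {S}; Q ⇒* {T}.
For every A with A ⇒* B via unit rules, add B's non-unit alternatives to A; then delete every rule of the form X → Y.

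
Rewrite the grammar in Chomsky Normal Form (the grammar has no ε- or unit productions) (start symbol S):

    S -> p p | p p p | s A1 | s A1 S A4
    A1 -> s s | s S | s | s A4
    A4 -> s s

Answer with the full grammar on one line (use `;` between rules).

Introduce a nonterminal for each terminal appearing in a rule of length ≥ 2: X1 → p, X2 → s.
Binarize each right-hand side of length ≥ 3 by chaining fresh nonterminals (Y1, Y2, …): affected rules were S → X1 X1 X1; S → X2 A1 S A4.

S -> X1 X1 | X1 Y1 | X2 A1 | X2 Y2; A1 -> X2 X2 | X2 S | s | X2 A4; A4 -> X2 X2; X1 -> p; X2 -> s; Y1 -> X1 X1; Y2 -> A1 Y3; Y3 -> S A4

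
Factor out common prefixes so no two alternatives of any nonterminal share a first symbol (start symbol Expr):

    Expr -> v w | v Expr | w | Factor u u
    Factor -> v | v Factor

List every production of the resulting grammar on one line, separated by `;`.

Expr -> w | Factor u u | v Expr1; Factor -> v Factor1; Expr1 -> w | Expr; Factor1 -> ε | Factor

Expr has alternatives sharing prefix 'v': factor to Expr → v Expr1 with Expr1 → w | Expr.
Factor has alternatives sharing prefix 'v': factor to Factor → v Factor1 with Factor1 → ε | Factor.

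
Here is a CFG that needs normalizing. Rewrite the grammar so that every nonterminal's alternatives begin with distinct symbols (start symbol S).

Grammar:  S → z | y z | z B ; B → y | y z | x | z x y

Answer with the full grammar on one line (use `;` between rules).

S has alternatives sharing prefix 'z': factor to S → z S' with S' → ε | B.
B has alternatives sharing prefix 'y': factor to B → y B' with B' → ε | z.

S → y z | z S'; B → x | z x y | y B'; S' → ε | B; B' → ε | z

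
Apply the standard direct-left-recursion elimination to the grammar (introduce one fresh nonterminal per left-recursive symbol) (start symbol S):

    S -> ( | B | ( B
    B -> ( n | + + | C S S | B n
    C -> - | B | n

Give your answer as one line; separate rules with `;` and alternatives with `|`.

Directly left-recursive nonterminal: B.
For B: α = {n}, β = {( n, + +, C S S}. Rewrite as B → β B' and B' → α B' | ε.

S -> ( | B | ( B; B -> ( n B' | + + B' | C S S B'; C -> - | B | n; B' -> n B' | ε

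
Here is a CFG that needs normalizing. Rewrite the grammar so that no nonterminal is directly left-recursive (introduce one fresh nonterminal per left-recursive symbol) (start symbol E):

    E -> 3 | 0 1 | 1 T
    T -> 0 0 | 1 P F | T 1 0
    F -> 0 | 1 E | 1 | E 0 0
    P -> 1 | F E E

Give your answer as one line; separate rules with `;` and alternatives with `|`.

E -> 3 | 0 1 | 1 T; T -> 0 0 T' | 1 P F T'; F -> 0 | 1 E | 1 | E 0 0; P -> 1 | F E E; T' -> 1 0 T' | eps

Left recursion appears on T.
For T: α = {1 0}, β = {0 0, 1 P F}. Rewrite as T → β T' and T' → α T' | ε.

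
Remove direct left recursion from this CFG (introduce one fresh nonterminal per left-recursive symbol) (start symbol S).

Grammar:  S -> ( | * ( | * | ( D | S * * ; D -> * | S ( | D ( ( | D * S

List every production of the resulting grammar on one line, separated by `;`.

Directly left-recursive nonterminals: S, D.
For S: α = {* *}, β = {(, * (, *, ( D}. Rewrite as S → β S' and S' → α S' | ε.
For D: α = {( (, * S}, β = {*, S (}. Rewrite as D → β D' and D' → α D' | ε.

S -> ( S' | * ( S' | * S' | ( D S'; D -> * D' | S ( D'; S' -> * * S' | ε; D' -> ( ( D' | * S D' | ε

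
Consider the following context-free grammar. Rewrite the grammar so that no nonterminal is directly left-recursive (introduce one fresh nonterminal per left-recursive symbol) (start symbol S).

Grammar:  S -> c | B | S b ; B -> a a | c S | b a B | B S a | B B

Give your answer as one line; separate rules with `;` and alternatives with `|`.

S -> c S' | B S'; B -> a a B' | c S B' | b a B B'; S' -> b S' | ε; B' -> S a B' | B B' | ε

S, B are directly left-recursive.
For S: α = {b}, β = {c, B}. Rewrite as S → β S' and S' → α S' | ε.
For B: α = {S a, B}, β = {a a, c S, b a B}. Rewrite as B → β B' and B' → α B' | ε.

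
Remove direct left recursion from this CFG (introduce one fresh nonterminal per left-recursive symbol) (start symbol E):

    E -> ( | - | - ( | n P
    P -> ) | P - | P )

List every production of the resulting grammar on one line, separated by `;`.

P is directly left-recursive.
For P: α = {-, )}, β = {)}. Rewrite as P → β P' and P' → α P' | ε.

E -> ( | - | - ( | n P; P -> ) P'; P' -> - P' | ) P' | eps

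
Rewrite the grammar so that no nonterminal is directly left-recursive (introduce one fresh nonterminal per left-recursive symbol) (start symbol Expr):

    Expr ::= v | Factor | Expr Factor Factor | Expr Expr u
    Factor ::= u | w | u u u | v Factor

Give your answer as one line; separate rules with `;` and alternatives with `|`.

Expr ::= v Expr1 | Factor Expr1; Factor ::= u | w | u u u | v Factor; Expr1 ::= Factor Factor Expr1 | Expr u Expr1 | epsilon

Directly left-recursive nonterminal: Expr.
For Expr: α = {Factor Factor, Expr u}, β = {v, Factor}. Rewrite as Expr → β Expr1 and Expr1 → α Expr1 | ε.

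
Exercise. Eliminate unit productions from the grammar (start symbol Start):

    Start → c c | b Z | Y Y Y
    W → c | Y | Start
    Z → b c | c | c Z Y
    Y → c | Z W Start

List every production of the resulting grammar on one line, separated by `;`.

Unit pairs: W ⇒* {Start, Y}.
For every A with A ⇒* B via unit rules, add B's non-unit alternatives to A; then delete every rule of the form X → Y.

Start → c c | b Z | Y Y Y; W → c c | b Z | Y Y Y | c | Z W Start; Z → b c | c | c Z Y; Y → c | Z W Start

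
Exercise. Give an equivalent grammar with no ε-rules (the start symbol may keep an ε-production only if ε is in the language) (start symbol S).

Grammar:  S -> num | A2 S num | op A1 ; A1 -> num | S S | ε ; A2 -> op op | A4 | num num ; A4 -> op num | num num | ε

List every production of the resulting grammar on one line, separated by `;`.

Nullable nonterminals: {A1, A2, A4}.
ε ∉ L(G), so no ε-production is kept.
For each production, add variants omitting each subset of nullable occurrences: S → A2 S num gives A2 S num | S num. S → op A1 gives op A1 | op.

S -> num | A2 S num | S num | op A1 | op; A1 -> num | S S; A2 -> op op | A4 | num num; A4 -> op num | num num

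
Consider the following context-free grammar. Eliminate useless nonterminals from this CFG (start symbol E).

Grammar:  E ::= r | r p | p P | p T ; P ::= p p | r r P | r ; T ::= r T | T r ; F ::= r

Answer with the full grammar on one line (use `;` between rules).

Generating nonterminals: {E, F, P}.
Reachable from E after that: {E, P}.
Removed useless symbols: {F, T} and every production mentioning them.

E ::= r | r p | p P; P ::= p p | r r P | r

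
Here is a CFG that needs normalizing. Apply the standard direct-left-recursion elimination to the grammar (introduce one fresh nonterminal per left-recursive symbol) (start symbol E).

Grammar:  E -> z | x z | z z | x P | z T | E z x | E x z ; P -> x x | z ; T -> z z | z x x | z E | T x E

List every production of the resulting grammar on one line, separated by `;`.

E, T are directly left-recursive.
For E: α = {z x, x z}, β = {z, x z, z z, x P, z T}. Rewrite as E → β E' and E' → α E' | ε.
For T: α = {x E}, β = {z z, z x x, z E}. Rewrite as T → β T' and T' → α T' | ε.

E -> z E' | x z E' | z z E' | x P E' | z T E'; P -> x x | z; T -> z z T' | z x x T' | z E T'; E' -> z x E' | x z E' | ε; T' -> x E T' | ε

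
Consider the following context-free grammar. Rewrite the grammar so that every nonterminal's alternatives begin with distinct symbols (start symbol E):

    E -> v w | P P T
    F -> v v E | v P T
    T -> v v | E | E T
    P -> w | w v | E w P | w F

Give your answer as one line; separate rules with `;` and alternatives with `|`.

F has alternatives sharing prefix 'v': factor to F → v F' with F' → v E | P T.
T has alternatives sharing prefix 'E': factor to T → E T' with T' → ε | T.
P has alternatives sharing prefix 'w': factor to P → w P' with P' → ε | v | F.

E -> v w | P P T; F -> v F'; T -> v v | E T'; P -> E w P | w P'; F' -> v E | P T; T' -> ε | T; P' -> ε | v | F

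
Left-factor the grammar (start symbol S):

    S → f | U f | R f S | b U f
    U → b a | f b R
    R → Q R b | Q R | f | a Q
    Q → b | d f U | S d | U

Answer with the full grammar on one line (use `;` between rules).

S → f | U f | R f S | b U f; U → b a | f b R; R → f | a Q | Q R R'; Q → b | d f U | S d | U; R' → b | ε

R has alternatives sharing prefix 'Q R': factor to R → Q R R' with R' → b | ε.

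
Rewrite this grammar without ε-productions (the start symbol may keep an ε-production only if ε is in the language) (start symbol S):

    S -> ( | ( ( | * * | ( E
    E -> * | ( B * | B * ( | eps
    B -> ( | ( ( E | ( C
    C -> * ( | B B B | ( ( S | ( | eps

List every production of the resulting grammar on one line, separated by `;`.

Nullable nonterminals: {C, E}.
ε ∉ L(G), so no ε-production is kept.
Expand every rule over subsets of its nullable positions: B → ( ( E gives ( ( E | ( (.

S -> ( | ( ( | * * | ( E; E -> * | ( B * | B * (; B -> ( | ( ( E | ( ( | ( C; C -> * ( | B B B | ( ( S | (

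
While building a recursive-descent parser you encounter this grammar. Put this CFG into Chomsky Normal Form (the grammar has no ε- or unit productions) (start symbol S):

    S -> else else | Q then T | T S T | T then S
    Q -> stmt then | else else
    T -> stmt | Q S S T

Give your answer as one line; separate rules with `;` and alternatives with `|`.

Introduce a nonterminal for each terminal appearing in a rule of length ≥ 2: X1 → else, X2 → then, X3 → stmt.
Binarize each right-hand side of length ≥ 3 by chaining fresh nonterminals (Y1, Y2, …): affected rules were S → Q X2 T; S → T S T; S → T X2 S; T → Q S S T.

S -> X1 X1 | Q Y1 | T Y2 | T Y3; Q -> X3 X2 | X1 X1; T -> stmt | Q Y4; X1 -> else; X2 -> then; X3 -> stmt; Y1 -> X2 T; Y2 -> S T; Y3 -> X2 S; Y4 -> S Y5; Y5 -> S T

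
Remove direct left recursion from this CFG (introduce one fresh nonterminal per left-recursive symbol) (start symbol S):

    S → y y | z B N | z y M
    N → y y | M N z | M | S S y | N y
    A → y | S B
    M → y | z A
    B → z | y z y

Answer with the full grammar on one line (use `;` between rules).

N is directly left-recursive.
For N: α = {y}, β = {y y, M N z, M, S S y}. Rewrite as N → β N' and N' → α N' | ε.

S → y y | z B N | z y M; N → y y N' | M N z N' | M N' | S S y N'; A → y | S B; M → y | z A; B → z | y z y; N' → y N' | ε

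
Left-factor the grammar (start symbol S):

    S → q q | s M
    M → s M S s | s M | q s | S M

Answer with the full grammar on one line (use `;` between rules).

M has alternatives sharing prefix 's M': factor to M → s M M' with M' → S s | ε.

S → q q | s M; M → q s | S M | s M M'; M' → S s | ε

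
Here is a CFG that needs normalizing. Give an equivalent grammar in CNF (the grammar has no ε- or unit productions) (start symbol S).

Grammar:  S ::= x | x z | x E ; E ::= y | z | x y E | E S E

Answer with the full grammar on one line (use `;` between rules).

Introduce a nonterminal for each terminal appearing in a rule of length ≥ 2: X1 → x, X2 → z, X3 → y.
Binarize each right-hand side of length ≥ 3 by chaining fresh nonterminals (Y1, Y2, …): affected rules were E → X1 X3 E; E → E S E.

S ::= x | X1 X2 | X1 E; E ::= y | z | X1 Y1 | E Y2; X1 ::= x; X2 ::= z; X3 ::= y; Y1 ::= X3 E; Y2 ::= S E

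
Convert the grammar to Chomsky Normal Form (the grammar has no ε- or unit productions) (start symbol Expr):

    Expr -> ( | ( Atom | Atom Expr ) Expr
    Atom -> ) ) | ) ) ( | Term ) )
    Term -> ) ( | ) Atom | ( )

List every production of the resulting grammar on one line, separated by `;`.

Expr -> ( | X1 Atom | Atom Y1; Atom -> X2 X2 | X2 Y3 | Term Y4; Term -> X2 X1 | X2 Atom | X1 X2; X1 -> (; X2 -> ); Y1 -> Expr Y2; Y2 -> X2 Expr; Y3 -> X2 X1; Y4 -> X2 X2

Introduce a nonterminal for each terminal appearing in a rule of length ≥ 2: X1 → (, X2 → ).
Binarize each right-hand side of length ≥ 3 by chaining fresh nonterminals (Y1, Y2, …): affected rules were Expr → Atom Expr X2 Expr; Atom → X2 X2 X1; Atom → Term X2 X2.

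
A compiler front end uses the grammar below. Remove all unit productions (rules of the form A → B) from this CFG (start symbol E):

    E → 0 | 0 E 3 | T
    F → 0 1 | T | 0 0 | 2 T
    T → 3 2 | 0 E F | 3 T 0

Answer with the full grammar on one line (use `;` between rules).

Unit pairs: E ⇒* {T}; F ⇒* {T}.
Replace each nonterminal's rules with the union of the non-unit rules of every nonterminal it unit-derives.

E → 0 | 0 E 3 | 3 2 | 0 E F | 3 T 0; F → 0 1 | 0 0 | 2 T | 3 2 | 0 E F | 3 T 0; T → 3 2 | 0 E F | 3 T 0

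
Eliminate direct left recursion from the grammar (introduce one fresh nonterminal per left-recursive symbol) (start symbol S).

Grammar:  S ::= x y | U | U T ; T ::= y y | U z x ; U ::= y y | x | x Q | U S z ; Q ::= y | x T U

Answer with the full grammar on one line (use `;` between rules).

S ::= x y | U | U T; T ::= y y | U z x; U ::= y y U' | x U' | x Q U'; Q ::= y | x T U; U' ::= S z U' | ε

Directly left-recursive nonterminal: U.
For U: α = {S z}, β = {y y, x, x Q}. Rewrite as U → β U' and U' → α U' | ε.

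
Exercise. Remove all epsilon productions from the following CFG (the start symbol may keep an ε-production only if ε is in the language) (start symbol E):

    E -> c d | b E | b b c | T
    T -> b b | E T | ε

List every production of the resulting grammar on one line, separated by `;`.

Nullable set = {E, T}.
ε ∈ L(G) since E is nullable, so keep E → ε.
Expand every rule over subsets of its nullable positions: E → b E gives b E | b. T → E T gives E T | E.

E -> c d | b E | b | b b c | T | ε; T -> b b | E T | E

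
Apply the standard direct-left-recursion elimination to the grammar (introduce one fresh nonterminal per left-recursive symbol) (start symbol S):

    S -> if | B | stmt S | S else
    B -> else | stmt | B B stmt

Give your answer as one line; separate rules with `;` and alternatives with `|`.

S, B are directly left-recursive.
For S: α = {else}, β = {if, B, stmt S}. Rewrite as S → β S' and S' → α S' | ε.
For B: α = {B stmt}, β = {else, stmt}. Rewrite as B → β B' and B' → α B' | ε.

S -> if S' | B S' | stmt S S'; B -> else B' | stmt B'; S' -> else S' | ε; B' -> B stmt B' | ε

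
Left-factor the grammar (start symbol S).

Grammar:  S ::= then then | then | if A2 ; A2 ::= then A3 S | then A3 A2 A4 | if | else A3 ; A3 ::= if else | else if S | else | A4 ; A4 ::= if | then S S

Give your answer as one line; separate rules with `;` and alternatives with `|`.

S has alternatives sharing prefix 'then': factor to S → then S' with S' → then | ε.
A2 has alternatives sharing prefix 'then A3': factor to A2 → then A3 A2' with A2' → S | A2 A4.
A3 has alternatives sharing prefix 'else': factor to A3 → else A3' with A3' → if S | ε.

S ::= if A2 | then S'; A2 ::= if | else A3 | then A3 A2'; A3 ::= if else | A4 | else A3'; A4 ::= if | then S S; S' ::= then | ε; A2' ::= S | A2 A4; A3' ::= if S | ε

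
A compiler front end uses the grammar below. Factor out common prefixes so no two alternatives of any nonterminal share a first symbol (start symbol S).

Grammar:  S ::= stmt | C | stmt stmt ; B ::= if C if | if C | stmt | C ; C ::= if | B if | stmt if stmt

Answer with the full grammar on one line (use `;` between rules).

S ::= C | stmt S'; B ::= stmt | C | if C B'; C ::= if | B if | stmt if stmt; S' ::= ε | stmt; B' ::= if | ε

S has alternatives sharing prefix 'stmt': factor to S → stmt S' with S' → ε | stmt.
B has alternatives sharing prefix 'if C': factor to B → if C B' with B' → if | ε.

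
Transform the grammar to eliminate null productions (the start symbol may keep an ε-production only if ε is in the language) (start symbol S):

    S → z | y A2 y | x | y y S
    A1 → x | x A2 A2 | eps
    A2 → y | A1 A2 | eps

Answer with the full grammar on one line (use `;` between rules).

S → z | y A2 y | y y | x | y y S; A1 → x | x A2 A2 | x A2; A2 → y | A1 A2 | A1

Nullable nonterminals: {A1, A2}.
ε ∉ L(G), so no ε-production is kept.
Expand every rule over subsets of its nullable positions: S → y A2 y gives y A2 y | y y. A1 → x A2 A2 gives x A2 A2 | x A2. A2 → A1 A2 gives A1 A2 | A1.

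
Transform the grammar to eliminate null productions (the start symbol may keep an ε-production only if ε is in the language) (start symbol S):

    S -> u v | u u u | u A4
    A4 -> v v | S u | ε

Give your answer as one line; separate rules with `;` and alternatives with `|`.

Nullable nonterminals: {A4}.
ε ∉ L(G), so no ε-production is kept.
For each production, add variants omitting each subset of nullable occurrences: S → u A4 gives u A4 | u.

S -> u v | u u u | u A4 | u; A4 -> v v | S u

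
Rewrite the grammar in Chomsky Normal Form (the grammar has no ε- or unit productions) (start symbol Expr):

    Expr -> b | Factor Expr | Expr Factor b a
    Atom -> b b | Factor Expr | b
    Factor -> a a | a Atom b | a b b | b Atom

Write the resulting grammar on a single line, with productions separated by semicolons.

Expr -> b | Factor Expr | Expr Y1; Atom -> X1 X1 | Factor Expr | b; Factor -> X2 X2 | X2 Y3 | X2 Y4 | X1 Atom; X1 -> b; X2 -> a; Y1 -> Factor Y2; Y2 -> X1 X2; Y3 -> Atom X1; Y4 -> X1 X1

Introduce a nonterminal for each terminal appearing in a rule of length ≥ 2: X1 → b, X2 → a.
Binarize each right-hand side of length ≥ 3 by chaining fresh nonterminals (Y1, Y2, …): affected rules were Expr → Expr Factor X1 X2; Factor → X2 Atom X1; Factor → X2 X1 X1.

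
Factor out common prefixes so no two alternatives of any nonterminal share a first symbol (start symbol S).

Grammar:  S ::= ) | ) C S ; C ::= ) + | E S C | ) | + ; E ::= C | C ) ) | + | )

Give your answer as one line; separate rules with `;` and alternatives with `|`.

S has alternatives sharing prefix ')': factor to S → ) S' with S' → ε | C S.
C has alternatives sharing prefix ')': factor to C → ) C' with C' → + | ε.
E has alternatives sharing prefix 'C': factor to E → C E' with E' → ε | ) ).

S ::= ) S'; C ::= E S C | + | ) C'; E ::= + | ) | C E'; S' ::= ε | C S; C' ::= + | ε; E' ::= ε | ) )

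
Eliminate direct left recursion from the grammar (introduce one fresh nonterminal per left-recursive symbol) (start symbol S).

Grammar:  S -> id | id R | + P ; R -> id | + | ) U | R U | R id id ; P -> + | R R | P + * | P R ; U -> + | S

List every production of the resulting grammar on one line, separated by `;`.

Directly left-recursive nonterminals: R, P.
For R: α = {U, id id}, β = {id, +, ) U}. Rewrite as R → β R' and R' → α R' | ε.
For P: α = {+ *, R}, β = {+, R R}. Rewrite as P → β P' and P' → α P' | ε.

S -> id | id R | + P; R -> id R' | + R' | ) U R'; P -> + P' | R R P'; U -> + | S; R' -> U R' | id id R' | ε; P' -> + * P' | R P' | ε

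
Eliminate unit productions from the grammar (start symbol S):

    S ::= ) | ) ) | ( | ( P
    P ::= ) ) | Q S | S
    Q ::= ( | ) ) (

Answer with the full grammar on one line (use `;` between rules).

Unit pairs: P ⇒* {S}.
For every A with A ⇒* B via unit rules, add B's non-unit alternatives to A; then delete every rule of the form X → Y.

S ::= ) | ) ) | ( | ( P; P ::= ) | ) ) | ( | ( P | Q S; Q ::= ( | ) ) (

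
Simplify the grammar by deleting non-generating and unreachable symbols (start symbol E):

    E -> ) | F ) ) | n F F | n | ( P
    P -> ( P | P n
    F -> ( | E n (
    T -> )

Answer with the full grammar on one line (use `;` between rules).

Generating nonterminals: {E, F, T}.
Reachable from E after that: {E, F}.
Removed useless symbols: {P, T} and every production mentioning them.

E -> ) | F ) ) | n F F | n; F -> ( | E n (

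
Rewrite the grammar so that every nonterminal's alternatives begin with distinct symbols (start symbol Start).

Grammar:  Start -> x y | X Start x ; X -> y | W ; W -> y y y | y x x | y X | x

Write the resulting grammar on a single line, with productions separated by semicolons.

W has alternatives sharing prefix 'y': factor to W → y W1 with W1 → y y | x x | X.

Start -> x y | X Start x; X -> y | W; W -> x | y W1; W1 -> y y | x x | X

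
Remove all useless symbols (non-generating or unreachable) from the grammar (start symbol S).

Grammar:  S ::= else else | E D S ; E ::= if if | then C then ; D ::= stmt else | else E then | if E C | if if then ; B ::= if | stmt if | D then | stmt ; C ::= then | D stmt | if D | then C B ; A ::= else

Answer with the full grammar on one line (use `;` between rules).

Generating nonterminals: {A, B, C, D, E, S}.
Reachable from S after that: {B, C, D, E, S}.
Removed useless symbols: {A} and every production mentioning them.

S ::= else else | E D S; E ::= if if | then C then; D ::= stmt else | else E then | if E C | if if then; B ::= if | stmt if | D then | stmt; C ::= then | D stmt | if D | then C B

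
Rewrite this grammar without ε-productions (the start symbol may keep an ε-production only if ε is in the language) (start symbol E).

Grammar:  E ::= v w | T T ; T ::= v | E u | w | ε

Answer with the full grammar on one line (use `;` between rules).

E ::= v w | T T | T | ε; T ::= v | E u | u | w

Nullable nonterminals: {E, T}.
ε ∈ L(G) since E is nullable, so keep E → ε.
Add the nullable-subset variants: E → T T gives T T | T. T → E u gives E u | u.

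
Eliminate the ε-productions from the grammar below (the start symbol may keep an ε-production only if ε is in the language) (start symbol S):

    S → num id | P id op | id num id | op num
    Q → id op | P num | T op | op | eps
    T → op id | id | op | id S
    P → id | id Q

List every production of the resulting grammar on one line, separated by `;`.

Nullable set = {Q}.
ε ∉ L(G), so no ε-production is kept.

S → num id | P id op | id num id | op num; Q → id op | P num | T op | op; T → op id | id | op | id S; P → id | id Q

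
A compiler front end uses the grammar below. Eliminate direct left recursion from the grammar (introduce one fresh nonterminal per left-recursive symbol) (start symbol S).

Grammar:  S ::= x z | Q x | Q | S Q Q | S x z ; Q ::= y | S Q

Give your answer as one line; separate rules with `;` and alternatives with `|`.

S ::= x z S' | Q x S' | Q S'; Q ::= y | S Q; S' ::= Q Q S' | x z S' | ε

Directly left-recursive nonterminal: S.
For S: α = {Q Q, x z}, β = {x z, Q x, Q}. Rewrite as S → β S' and S' → α S' | ε.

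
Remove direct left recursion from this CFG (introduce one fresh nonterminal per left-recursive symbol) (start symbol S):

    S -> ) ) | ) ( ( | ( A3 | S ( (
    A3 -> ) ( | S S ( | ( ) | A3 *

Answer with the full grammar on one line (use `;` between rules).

S, A3 are directly left-recursive.
For S: α = {( (}, β = {) ), ) ( (, ( A3}. Rewrite as S → β S' and S' → α S' | ε.
For A3: α = {*}, β = {) (, S S (, ( )}. Rewrite as A3 → β A3' and A3' → α A3' | ε.

S -> ) ) S' | ) ( ( S' | ( A3 S'; A3 -> ) ( A3' | S S ( A3' | ( ) A3'; S' -> ( ( S' | ε; A3' -> * A3' | ε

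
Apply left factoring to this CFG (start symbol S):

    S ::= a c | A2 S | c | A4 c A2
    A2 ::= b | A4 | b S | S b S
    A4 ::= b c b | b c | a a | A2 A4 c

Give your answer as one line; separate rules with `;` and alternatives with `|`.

S ::= a c | A2 S | c | A4 c A2; A2 ::= A4 | S b S | b A2'; A4 ::= a a | A2 A4 c | b c A4'; A2' ::= ε | S; A4' ::= b | ε

A2 has alternatives sharing prefix 'b': factor to A2 → b A2' with A2' → ε | S.
A4 has alternatives sharing prefix 'b c': factor to A4 → b c A4' with A4' → b | ε.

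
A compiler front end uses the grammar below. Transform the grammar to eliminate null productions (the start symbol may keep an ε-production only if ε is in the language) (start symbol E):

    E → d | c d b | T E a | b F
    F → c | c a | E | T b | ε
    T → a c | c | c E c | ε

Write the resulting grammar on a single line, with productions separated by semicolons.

The nullable symbols are {F, T}.
ε ∉ L(G), so no ε-production is kept.
Expand every rule over subsets of its nullable positions: E → T E a gives T E a | E a. E → b F gives b F | b. F → T b gives T b | b.

E → d | c d b | T E a | E a | b F | b; F → c | c a | E | T b | b; T → a c | c | c E c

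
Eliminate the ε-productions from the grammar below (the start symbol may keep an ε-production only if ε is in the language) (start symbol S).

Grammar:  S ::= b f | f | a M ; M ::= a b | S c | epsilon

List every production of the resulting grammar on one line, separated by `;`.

S ::= b f | f | a M | a; M ::= a b | S c

Nullable nonterminals: {M}.
ε ∉ L(G), so no ε-production is kept.
Add the nullable-subset variants: S → a M gives a M | a.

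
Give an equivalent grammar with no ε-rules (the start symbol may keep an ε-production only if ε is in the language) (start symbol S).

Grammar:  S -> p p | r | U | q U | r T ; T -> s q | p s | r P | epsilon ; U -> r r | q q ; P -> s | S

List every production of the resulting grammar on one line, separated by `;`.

S -> p p | r | U | q U | r T; T -> s q | p s | r P; U -> r r | q q; P -> s | S

Nullable set = {T}.
ε ∉ L(G), so no ε-production is kept.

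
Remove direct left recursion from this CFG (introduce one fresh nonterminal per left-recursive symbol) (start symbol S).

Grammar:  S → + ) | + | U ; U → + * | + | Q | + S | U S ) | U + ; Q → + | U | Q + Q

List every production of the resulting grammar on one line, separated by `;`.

S → + ) | + | U; U → + * U' | + U' | Q U' | + S U'; Q → + Q' | U Q'; U' → S ) U' | + U' | ε; Q' → + Q Q' | ε

Directly left-recursive nonterminals: U, Q.
For U: α = {S ), +}, β = {+ *, +, Q, + S}. Rewrite as U → β U' and U' → α U' | ε.
For Q: α = {+ Q}, β = {+, U}. Rewrite as Q → β Q' and Q' → α Q' | ε.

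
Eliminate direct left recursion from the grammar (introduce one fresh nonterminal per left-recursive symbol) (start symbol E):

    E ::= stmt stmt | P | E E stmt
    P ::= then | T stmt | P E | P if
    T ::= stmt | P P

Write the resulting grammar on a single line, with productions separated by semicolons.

Left recursion appears on E, P.
For E: α = {E stmt}, β = {stmt stmt, P}. Rewrite as E → β E' and E' → α E' | ε.
For P: α = {E, if}, β = {then, T stmt}. Rewrite as P → β P' and P' → α P' | ε.

E ::= stmt stmt E' | P E'; P ::= then P' | T stmt P'; T ::= stmt | P P; E' ::= E stmt E' | epsilon; P' ::= E P' | if P' | epsilon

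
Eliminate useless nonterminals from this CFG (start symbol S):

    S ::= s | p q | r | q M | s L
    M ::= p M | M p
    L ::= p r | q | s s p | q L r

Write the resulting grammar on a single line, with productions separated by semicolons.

S ::= s | p q | r | s L; L ::= p r | q | s s p | q L r

Generating nonterminals: {L, S}.
Reachable from S after that: {L, S}.
Removed useless symbols: {M} and every production mentioning them.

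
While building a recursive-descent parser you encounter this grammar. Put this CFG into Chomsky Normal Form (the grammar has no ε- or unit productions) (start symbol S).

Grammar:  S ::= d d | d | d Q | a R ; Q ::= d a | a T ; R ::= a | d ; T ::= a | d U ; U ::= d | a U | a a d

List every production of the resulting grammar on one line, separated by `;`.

S ::= X1 X1 | d | X1 Q | X2 R; Q ::= X1 X2 | X2 T; R ::= a | d; T ::= a | X1 U; U ::= d | X2 U | X2 Y1; X1 ::= d; X2 ::= a; Y1 ::= X2 X1

Introduce a nonterminal for each terminal appearing in a rule of length ≥ 2: X1 → d, X2 → a.
Binarize each right-hand side of length ≥ 3 by chaining fresh nonterminals (Y1, Y2, …): affected rules were U → X2 X2 X1.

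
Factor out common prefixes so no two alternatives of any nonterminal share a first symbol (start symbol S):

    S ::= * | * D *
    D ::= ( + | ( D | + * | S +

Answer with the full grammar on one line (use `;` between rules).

S ::= * S'; D ::= + * | S + | ( D'; S' ::= ε | D *; D' ::= + | D

S has alternatives sharing prefix '*': factor to S → * S' with S' → ε | D *.
D has alternatives sharing prefix '(': factor to D → ( D' with D' → + | D.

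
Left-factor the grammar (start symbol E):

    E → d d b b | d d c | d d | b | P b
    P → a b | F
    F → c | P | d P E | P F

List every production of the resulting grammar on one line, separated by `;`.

E → b | P b | d d E'; P → a b | F; F → c | d P E | P F'; E' → b b | c | ε; F' → ε | F

E has alternatives sharing prefix 'd d': factor to E → d d E' with E' → b b | c | ε.
F has alternatives sharing prefix 'P': factor to F → P F' with F' → ε | F.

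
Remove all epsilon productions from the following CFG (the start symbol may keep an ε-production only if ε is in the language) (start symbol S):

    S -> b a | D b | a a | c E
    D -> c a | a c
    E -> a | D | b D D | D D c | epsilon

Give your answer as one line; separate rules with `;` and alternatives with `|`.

S -> b a | D b | a a | c E | c; D -> c a | a c; E -> a | D | b D D | D D c

Nullable set = {E}.
ε ∉ L(G), so no ε-production is kept.
Add the nullable-subset variants: S → c E gives c E | c.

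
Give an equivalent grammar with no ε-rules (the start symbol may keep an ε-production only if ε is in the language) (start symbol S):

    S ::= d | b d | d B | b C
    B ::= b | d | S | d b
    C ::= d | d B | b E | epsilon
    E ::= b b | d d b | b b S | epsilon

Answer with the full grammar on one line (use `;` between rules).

S ::= d | b d | d B | b C | b; B ::= b | d | S | d b; C ::= d | d B | b E | b; E ::= b b | d d b | b b S

Nullable nonterminals: {C, E}.
ε ∉ L(G), so no ε-production is kept.
Expand every rule over subsets of its nullable positions: S → b C gives b C | b. C → b E gives b E | b.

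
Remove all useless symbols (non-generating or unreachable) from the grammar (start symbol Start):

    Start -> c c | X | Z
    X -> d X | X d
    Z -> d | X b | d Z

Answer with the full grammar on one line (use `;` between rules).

Start -> c c | Z; Z -> d | d Z

Generating nonterminals: {Start, Z}.
Reachable from Start after that: {Start, Z}.
Removed useless symbols: {X} and every production mentioning them.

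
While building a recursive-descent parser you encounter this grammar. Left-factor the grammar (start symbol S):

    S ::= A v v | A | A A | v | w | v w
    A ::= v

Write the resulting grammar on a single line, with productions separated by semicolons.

S has alternatives sharing prefix 'A': factor to S → A S' with S' → v v | ε | A.
S has alternatives sharing prefix 'v': factor to S → v S'' with S'' → ε | w.

S ::= w | A S' | v S''; A ::= v; S' ::= v v | ε | A; S'' ::= ε | w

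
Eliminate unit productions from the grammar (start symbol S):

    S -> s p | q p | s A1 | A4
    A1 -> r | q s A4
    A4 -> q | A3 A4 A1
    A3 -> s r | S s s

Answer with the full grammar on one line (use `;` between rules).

S -> q | A3 A4 A1 | s p | q p | s A1; A1 -> r | q s A4; A4 -> q | A3 A4 A1; A3 -> s r | S s s

Unit pairs: S ⇒* {A4}.
For every A with A ⇒* B via unit rules, add B's non-unit alternatives to A; then delete every rule of the form X → Y.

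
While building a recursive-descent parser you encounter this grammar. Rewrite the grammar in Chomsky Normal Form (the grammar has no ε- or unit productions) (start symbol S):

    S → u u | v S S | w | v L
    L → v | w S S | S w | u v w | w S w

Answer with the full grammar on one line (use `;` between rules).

S → X1 X1 | X2 Y1 | w | X2 L; L → v | X3 Y2 | S X3 | X1 Y3 | X3 Y4; X1 → u; X2 → v; X3 → w; Y1 → S S; Y2 → S S; Y3 → X2 X3; Y4 → S X3

Introduce a nonterminal for each terminal appearing in a rule of length ≥ 2: X1 → u, X2 → v, X3 → w.
Binarize each right-hand side of length ≥ 3 by chaining fresh nonterminals (Y1, Y2, …): affected rules were S → X2 S S; L → X3 S S; L → X1 X2 X3; L → X3 S X3.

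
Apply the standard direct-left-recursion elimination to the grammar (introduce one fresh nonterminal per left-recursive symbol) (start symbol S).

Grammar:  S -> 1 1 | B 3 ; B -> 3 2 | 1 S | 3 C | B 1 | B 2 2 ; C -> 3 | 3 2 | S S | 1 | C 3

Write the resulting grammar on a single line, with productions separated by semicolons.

S -> 1 1 | B 3; B -> 3 2 B' | 1 S B' | 3 C B'; C -> 3 C' | 3 2 C' | S S C' | 1 C'; B' -> 1 B' | 2 2 B' | ε; C' -> 3 C' | ε

Directly left-recursive nonterminals: B, C.
For B: α = {1, 2 2}, β = {3 2, 1 S, 3 C}. Rewrite as B → β B' and B' → α B' | ε.
For C: α = {3}, β = {3, 3 2, S S, 1}. Rewrite as C → β C' and C' → α C' | ε.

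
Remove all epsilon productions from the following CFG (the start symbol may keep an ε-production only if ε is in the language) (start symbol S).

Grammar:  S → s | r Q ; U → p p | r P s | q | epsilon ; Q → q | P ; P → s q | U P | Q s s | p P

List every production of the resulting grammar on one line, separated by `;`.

S → s | r Q; U → p p | r P s | q; Q → q | P; P → s q | U P | Q s s | p P

The nullable symbols are {U}.
ε ∉ L(G), so no ε-production is kept.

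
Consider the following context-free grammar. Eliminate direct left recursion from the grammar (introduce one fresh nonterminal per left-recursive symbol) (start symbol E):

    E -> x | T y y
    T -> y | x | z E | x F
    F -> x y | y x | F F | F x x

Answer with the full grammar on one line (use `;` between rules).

Left recursion appears on F.
For F: α = {F, x x}, β = {x y, y x}. Rewrite as F → β F' and F' → α F' | ε.

E -> x | T y y; T -> y | x | z E | x F; F -> x y F' | y x F'; F' -> F F' | x x F' | ε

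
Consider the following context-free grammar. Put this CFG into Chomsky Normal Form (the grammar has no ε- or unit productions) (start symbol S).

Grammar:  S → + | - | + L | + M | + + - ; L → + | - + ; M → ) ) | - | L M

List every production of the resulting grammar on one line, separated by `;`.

S → + | - | X1 L | X1 M | X1 Y1; L → + | X2 X1; M → X3 X3 | - | L M; X1 → +; X2 → -; X3 → ); Y1 → X1 X2

Introduce a nonterminal for each terminal appearing in a rule of length ≥ 2: X1 → +, X2 → -, X3 → ).
Binarize each right-hand side of length ≥ 3 by chaining fresh nonterminals (Y1, Y2, …): affected rules were S → X1 X1 X2.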